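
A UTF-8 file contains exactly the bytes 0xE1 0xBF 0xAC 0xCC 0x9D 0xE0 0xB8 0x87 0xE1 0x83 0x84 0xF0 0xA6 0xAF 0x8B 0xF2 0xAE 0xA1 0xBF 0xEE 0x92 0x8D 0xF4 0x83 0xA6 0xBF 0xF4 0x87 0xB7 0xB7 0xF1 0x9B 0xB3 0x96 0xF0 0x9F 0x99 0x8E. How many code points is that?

Byte at offset 0: 0xE1 = 11100001 → 3-byte char (#1). Advance 3.
Byte at offset 3: 0xCC = 11001100 → 2-byte char (#2). Advance 2.
Byte at offset 5: 0xE0 = 11100000 → 3-byte char (#3). Advance 3.
Byte at offset 8: 0xE1 = 11100001 → 3-byte char (#4). Advance 3.
Byte at offset 11: 0xF0 = 11110000 → 4-byte char (#5). Advance 4.
Byte at offset 15: 0xF2 = 11110010 → 4-byte char (#6). Advance 4.
Byte at offset 19: 0xEE = 11101110 → 3-byte char (#7). Advance 3.
Byte at offset 22: 0xF4 = 11110100 → 4-byte char (#8). Advance 4.
Byte at offset 26: 0xF4 = 11110100 → 4-byte char (#9). Advance 4.
Byte at offset 30: 0xF1 = 11110001 → 4-byte char (#10). Advance 4.
Byte at offset 34: 0xF0 = 11110000 → 4-byte char (#11). Advance 4.
Reached end at offset 38 after 11 code points.

11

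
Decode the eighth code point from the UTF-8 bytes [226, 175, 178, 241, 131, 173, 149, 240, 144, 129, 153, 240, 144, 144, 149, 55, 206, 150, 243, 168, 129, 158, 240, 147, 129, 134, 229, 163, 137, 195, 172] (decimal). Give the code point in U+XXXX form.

U+13046

Offset 0: leading byte 0xE2 = 11100010 → 3-byte char #1 = E2 AF B2.
Offset 3: leading byte 0xF1 = 11110001 → 4-byte char #2 = F1 83 AD 95.
Offset 7: leading byte 0xF0 = 11110000 → 4-byte char #3 = F0 90 81 99.
Offset 11: leading byte 0xF0 = 11110000 → 4-byte char #4 = F0 90 90 95.
Offset 15: leading byte 0x37 = 00110111 → 1-byte char #5 = 37.
Offset 16: leading byte 0xCE = 11001110 → 2-byte char #6 = CE 96.
Offset 18: leading byte 0xF3 = 11110011 → 4-byte char #7 = F3 A8 81 9E.
Offset 22: leading byte 0xF0 = 11110000 → 4-byte char #8 = F0 93 81 86.
Leading byte 0xF0 = 11110000 matches 11110xxx → 4-byte sequence.
Byte 1: 0xF0 = 11110000, payload 000 (3 bits).
Byte 2: 0x93 = 10010011 (10xxxxxx ✓), payload 010011.
Byte 3: 0x81 = 10000001 (10xxxxxx ✓), payload 000001.
Byte 4: 0x86 = 10000110 (10xxxxxx ✓), payload 000110.
Concatenate: 000010011000001000110 = 0x13046 (21 bits → U+13046).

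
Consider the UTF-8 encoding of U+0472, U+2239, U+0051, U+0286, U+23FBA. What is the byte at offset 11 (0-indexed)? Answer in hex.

U+0472 → 2-byte form D1 B2 at offsets 0–1.
U+2239 → 3-byte form E2 88 B9 at offsets 2–4.
U+0051 → 1-byte form 51 at offsets 5–5.
U+0286 → 2-byte form CA 86 at offsets 6–7.
U+23FBA → 4-byte form F0 A3 BE BA at offsets 8–11.
Offset 11 falls in char 5's range; it's byte 4 of F0 A3 BE BA = 0xBA.

0xBA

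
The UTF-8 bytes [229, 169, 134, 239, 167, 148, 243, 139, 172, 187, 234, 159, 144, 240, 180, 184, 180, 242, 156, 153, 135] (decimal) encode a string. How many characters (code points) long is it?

Byte at offset 0: 0xE5 = 11100101 → 3-byte char (#1). Advance 3.
Byte at offset 3: 0xEF = 11101111 → 3-byte char (#2). Advance 3.
Byte at offset 6: 0xF3 = 11110011 → 4-byte char (#3). Advance 4.
Byte at offset 10: 0xEA = 11101010 → 3-byte char (#4). Advance 3.
Byte at offset 13: 0xF0 = 11110000 → 4-byte char (#5). Advance 4.
Byte at offset 17: 0xF2 = 11110010 → 4-byte char (#6). Advance 4.
Reached end at offset 21 after 6 code points.

6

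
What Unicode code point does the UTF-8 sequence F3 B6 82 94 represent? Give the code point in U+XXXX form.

Leading byte 0xF3 = 11110011 matches 11110xxx → 4-byte sequence.
Byte 1: 0xF3 = 11110011, payload 011 (3 bits).
Byte 2: 0xB6 = 10110110 (10xxxxxx ✓), payload 110110.
Byte 3: 0x82 = 10000010 (10xxxxxx ✓), payload 000010.
Byte 4: 0x94 = 10010100 (10xxxxxx ✓), payload 010100.
Concatenate: 011110110000010010100 = 0xF6094 (21 bits → U+F6094).

U+F6094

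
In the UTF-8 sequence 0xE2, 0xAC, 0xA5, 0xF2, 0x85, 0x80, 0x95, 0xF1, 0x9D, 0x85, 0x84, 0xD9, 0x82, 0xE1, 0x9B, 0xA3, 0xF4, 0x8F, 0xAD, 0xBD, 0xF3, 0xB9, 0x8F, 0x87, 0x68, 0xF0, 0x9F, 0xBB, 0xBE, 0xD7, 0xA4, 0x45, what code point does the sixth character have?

Offset 0: leading byte 0xE2 = 11100010 → 3-byte char #1 = E2 AC A5.
Offset 3: leading byte 0xF2 = 11110010 → 4-byte char #2 = F2 85 80 95.
Offset 7: leading byte 0xF1 = 11110001 → 4-byte char #3 = F1 9D 85 84.
Offset 11: leading byte 0xD9 = 11011001 → 2-byte char #4 = D9 82.
Offset 13: leading byte 0xE1 = 11100001 → 3-byte char #5 = E1 9B A3.
Offset 16: leading byte 0xF4 = 11110100 → 4-byte char #6 = F4 8F AD BD.
Leading byte 0xF4 = 11110100 matches 11110xxx → 4-byte sequence.
Byte 1: 0xF4 = 11110100, payload 100 (3 bits).
Byte 2: 0x8F = 10001111 (10xxxxxx ✓), payload 001111.
Byte 3: 0xAD = 10101101 (10xxxxxx ✓), payload 101101.
Byte 4: 0xBD = 10111101 (10xxxxxx ✓), payload 111101.
Concatenate: 100001111101101111101 = 0x10FB7D (21 bits → U+10FB7D).

U+10FB7D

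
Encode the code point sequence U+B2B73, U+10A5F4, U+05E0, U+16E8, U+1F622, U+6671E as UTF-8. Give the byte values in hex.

U+B2B73: 4-byte form → F2 B2 AD B3.
U+10A5F4: 4-byte form → F4 8A 97 B4.
U+05E0: 2-byte form → D7 A0.
U+16E8: 3-byte form → E1 9B A8.
U+1F622: 4-byte form → F0 9F 98 A2.
U+6671E: 4-byte form → F1 A6 9C 9E.
Concatenated (21 bytes): F2 B2 AD B3 F4 8A 97 B4 D7 A0 E1 9B A8 F0 9F 98 A2 F1 A6 9C 9E.

F2 B2 AD B3 F4 8A 97 B4 D7 A0 E1 9B A8 F0 9F 98 A2 F1 A6 9C 9E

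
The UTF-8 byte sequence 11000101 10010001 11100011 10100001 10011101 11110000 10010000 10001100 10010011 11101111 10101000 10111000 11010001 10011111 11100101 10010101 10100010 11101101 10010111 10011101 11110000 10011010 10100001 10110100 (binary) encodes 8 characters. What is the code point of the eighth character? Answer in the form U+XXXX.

Offset 0: leading byte 0xC5 = 11000101 → 2-byte char #1 = C5 91.
Offset 2: leading byte 0xE3 = 11100011 → 3-byte char #2 = E3 A1 9D.
Offset 5: leading byte 0xF0 = 11110000 → 4-byte char #3 = F0 90 8C 93.
Offset 9: leading byte 0xEF = 11101111 → 3-byte char #4 = EF A8 B8.
Offset 12: leading byte 0xD1 = 11010001 → 2-byte char #5 = D1 9F.
Offset 14: leading byte 0xE5 = 11100101 → 3-byte char #6 = E5 95 A2.
Offset 17: leading byte 0xED = 11101101 → 3-byte char #7 = ED 97 9D.
Offset 20: leading byte 0xF0 = 11110000 → 4-byte char #8 = F0 9A A1 B4.
Leading byte 0xF0 = 11110000 matches 11110xxx → 4-byte sequence.
Byte 1: 0xF0 = 11110000, payload 000 (3 bits).
Byte 2: 0x9A = 10011010 (10xxxxxx ✓), payload 011010.
Byte 3: 0xA1 = 10100001 (10xxxxxx ✓), payload 100001.
Byte 4: 0xB4 = 10110100 (10xxxxxx ✓), payload 110100.
Concatenate: 000011010100001110100 = 0x1A874 (21 bits → U+1A874).

U+1A874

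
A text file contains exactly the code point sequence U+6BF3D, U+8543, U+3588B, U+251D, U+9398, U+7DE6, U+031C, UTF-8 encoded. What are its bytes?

U+6BF3D: 4-byte form → F1 AB BC BD.
U+8543: 3-byte form → E8 95 83.
U+3588B: 4-byte form → F0 B5 A2 8B.
U+251D: 3-byte form → E2 94 9D.
U+9398: 3-byte form → E9 8E 98.
U+7DE6: 3-byte form → E7 B7 A6.
U+031C: 2-byte form → CC 9C.
Concatenated (22 bytes): F1 AB BC BD E8 95 83 F0 B5 A2 8B E2 94 9D E9 8E 98 E7 B7 A6 CC 9C.

F1 AB BC BD E8 95 83 F0 B5 A2 8B E2 94 9D E9 8E 98 E7 B7 A6 CC 9C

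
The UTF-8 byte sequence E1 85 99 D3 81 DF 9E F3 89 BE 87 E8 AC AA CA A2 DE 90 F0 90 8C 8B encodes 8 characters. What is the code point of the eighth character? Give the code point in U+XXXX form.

U+1030B

Offset 0: leading byte 0xE1 = 11100001 → 3-byte char #1 = E1 85 99.
Offset 3: leading byte 0xD3 = 11010011 → 2-byte char #2 = D3 81.
Offset 5: leading byte 0xDF = 11011111 → 2-byte char #3 = DF 9E.
Offset 7: leading byte 0xF3 = 11110011 → 4-byte char #4 = F3 89 BE 87.
Offset 11: leading byte 0xE8 = 11101000 → 3-byte char #5 = E8 AC AA.
Offset 14: leading byte 0xCA = 11001010 → 2-byte char #6 = CA A2.
Offset 16: leading byte 0xDE = 11011110 → 2-byte char #7 = DE 90.
Offset 18: leading byte 0xF0 = 11110000 → 4-byte char #8 = F0 90 8C 8B.
Leading byte 0xF0 = 11110000 matches 11110xxx → 4-byte sequence.
Byte 1: 0xF0 = 11110000, payload 000 (3 bits).
Byte 2: 0x90 = 10010000 (10xxxxxx ✓), payload 010000.
Byte 3: 0x8C = 10001100 (10xxxxxx ✓), payload 001100.
Byte 4: 0x8B = 10001011 (10xxxxxx ✓), payload 001011.
Concatenate: 000010000001100001011 = 0x1030B (21 bits → U+1030B).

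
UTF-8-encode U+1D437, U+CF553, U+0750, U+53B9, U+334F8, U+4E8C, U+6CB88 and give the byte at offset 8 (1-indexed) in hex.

1-indexed offset 8 is 0-indexed offset 7.
U+1D437 → 4-byte form F0 9D 90 B7 at offsets 0–3.
U+CF553 → 4-byte form F3 8F 95 93 at offsets 4–7.
Offset 7 falls in char 2's range; it's byte 4 of F3 8F 95 93 = 0x93.

0x93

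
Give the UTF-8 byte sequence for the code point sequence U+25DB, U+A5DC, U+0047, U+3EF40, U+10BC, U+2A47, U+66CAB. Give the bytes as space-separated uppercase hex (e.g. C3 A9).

U+25DB: 3-byte form → E2 97 9B.
U+A5DC: 3-byte form → EA 97 9C.
U+0047: 1-byte form → 47.
U+3EF40: 4-byte form → F0 BE BD 80.
U+10BC: 3-byte form → E1 82 BC.
U+2A47: 3-byte form → E2 A9 87.
U+66CAB: 4-byte form → F1 A6 B2 AB.
Concatenated (21 bytes): E2 97 9B EA 97 9C 47 F0 BE BD 80 E1 82 BC E2 A9 87 F1 A6 B2 AB.

E2 97 9B EA 97 9C 47 F0 BE BD 80 E1 82 BC E2 A9 87 F1 A6 B2 AB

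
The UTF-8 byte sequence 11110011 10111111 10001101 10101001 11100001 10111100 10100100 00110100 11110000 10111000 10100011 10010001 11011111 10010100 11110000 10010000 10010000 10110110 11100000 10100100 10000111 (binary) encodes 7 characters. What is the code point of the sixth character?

Offset 0: leading byte 0xF3 = 11110011 → 4-byte char #1 = F3 BF 8D A9.
Offset 4: leading byte 0xE1 = 11100001 → 3-byte char #2 = E1 BC A4.
Offset 7: leading byte 0x34 = 00110100 → 1-byte char #3 = 34.
Offset 8: leading byte 0xF0 = 11110000 → 4-byte char #4 = F0 B8 A3 91.
Offset 12: leading byte 0xDF = 11011111 → 2-byte char #5 = DF 94.
Offset 14: leading byte 0xF0 = 11110000 → 4-byte char #6 = F0 90 90 B6.
Leading byte 0xF0 = 11110000 matches 11110xxx → 4-byte sequence.
Byte 1: 0xF0 = 11110000, payload 000 (3 bits).
Byte 2: 0x90 = 10010000 (10xxxxxx ✓), payload 010000.
Byte 3: 0x90 = 10010000 (10xxxxxx ✓), payload 010000.
Byte 4: 0xB6 = 10110110 (10xxxxxx ✓), payload 110110.
Concatenate: 000010000010000110110 = 0x10436 (21 bits → U+10436).

U+10436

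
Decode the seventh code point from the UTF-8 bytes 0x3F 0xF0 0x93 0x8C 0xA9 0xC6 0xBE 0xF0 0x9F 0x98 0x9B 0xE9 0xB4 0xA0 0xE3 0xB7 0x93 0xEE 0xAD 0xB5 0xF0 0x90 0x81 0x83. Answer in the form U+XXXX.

U+EB75

Offset 0: leading byte 0x3F = 00111111 → 1-byte char #1 = 3F.
Offset 1: leading byte 0xF0 = 11110000 → 4-byte char #2 = F0 93 8C A9.
Offset 5: leading byte 0xC6 = 11000110 → 2-byte char #3 = C6 BE.
Offset 7: leading byte 0xF0 = 11110000 → 4-byte char #4 = F0 9F 98 9B.
Offset 11: leading byte 0xE9 = 11101001 → 3-byte char #5 = E9 B4 A0.
Offset 14: leading byte 0xE3 = 11100011 → 3-byte char #6 = E3 B7 93.
Offset 17: leading byte 0xEE = 11101110 → 3-byte char #7 = EE AD B5.
Leading byte 0xEE = 11101110 matches 1110xxxx → 3-byte sequence.
Byte 1: 0xEE = 11101110, payload 1110 (4 bits).
Byte 2: 0xAD = 10101101 (10xxxxxx ✓), payload 101101.
Byte 3: 0xB5 = 10110101 (10xxxxxx ✓), payload 110101.
Concatenate: 1110101101110101 = 0xEB75 (16 bits → U+EB75).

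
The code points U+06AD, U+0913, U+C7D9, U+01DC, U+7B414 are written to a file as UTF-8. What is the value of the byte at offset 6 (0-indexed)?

U+06AD → 2-byte form DA AD at offsets 0–1.
U+0913 → 3-byte form E0 A4 93 at offsets 2–4.
U+C7D9 → 3-byte form EC 9F 99 at offsets 5–7.
Offset 6 falls in char 3's range; it's byte 2 of EC 9F 99 = 0x9F.

0x9F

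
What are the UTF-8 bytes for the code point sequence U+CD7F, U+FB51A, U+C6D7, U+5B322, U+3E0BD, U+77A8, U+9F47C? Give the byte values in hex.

EC B5 BF F3 BB 94 9A EC 9B 97 F1 9B 8C A2 F0 BE 82 BD E7 9E A8 F2 9F 91 BC

U+CD7F: 3-byte form → EC B5 BF.
U+FB51A: 4-byte form → F3 BB 94 9A.
U+C6D7: 3-byte form → EC 9B 97.
U+5B322: 4-byte form → F1 9B 8C A2.
U+3E0BD: 4-byte form → F0 BE 82 BD.
U+77A8: 3-byte form → E7 9E A8.
U+9F47C: 4-byte form → F2 9F 91 BC.
Concatenated (25 bytes): EC B5 BF F3 BB 94 9A EC 9B 97 F1 9B 8C A2 F0 BE 82 BD E7 9E A8 F2 9F 91 BC.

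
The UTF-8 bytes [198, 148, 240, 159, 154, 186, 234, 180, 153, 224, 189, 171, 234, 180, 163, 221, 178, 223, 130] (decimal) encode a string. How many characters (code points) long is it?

7

Byte at offset 0: 0xC6 = 11000110 → 2-byte char (#1). Advance 2.
Byte at offset 2: 0xF0 = 11110000 → 4-byte char (#2). Advance 4.
Byte at offset 6: 0xEA = 11101010 → 3-byte char (#3). Advance 3.
Byte at offset 9: 0xE0 = 11100000 → 3-byte char (#4). Advance 3.
Byte at offset 12: 0xEA = 11101010 → 3-byte char (#5). Advance 3.
Byte at offset 15: 0xDD = 11011101 → 2-byte char (#6). Advance 2.
Byte at offset 17: 0xDF = 11011111 → 2-byte char (#7). Advance 2.
Reached end at offset 19 after 7 code points.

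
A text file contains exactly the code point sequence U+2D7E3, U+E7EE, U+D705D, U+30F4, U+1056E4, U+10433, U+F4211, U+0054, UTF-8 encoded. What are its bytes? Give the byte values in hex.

U+2D7E3: 4-byte form → F0 AD 9F A3.
U+E7EE: 3-byte form → EE 9F AE.
U+D705D: 4-byte form → F3 97 81 9D.
U+30F4: 3-byte form → E3 83 B4.
U+1056E4: 4-byte form → F4 85 9B A4.
U+10433: 4-byte form → F0 90 90 B3.
U+F4211: 4-byte form → F3 B4 88 91.
U+0054: 1-byte form → 54.
Concatenated (27 bytes): F0 AD 9F A3 EE 9F AE F3 97 81 9D E3 83 B4 F4 85 9B A4 F0 90 90 B3 F3 B4 88 91 54.

F0 AD 9F A3 EE 9F AE F3 97 81 9D E3 83 B4 F4 85 9B A4 F0 90 90 B3 F3 B4 88 91 54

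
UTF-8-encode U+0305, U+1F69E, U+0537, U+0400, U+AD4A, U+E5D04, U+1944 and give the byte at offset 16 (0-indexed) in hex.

0x84

U+0305 → 2-byte form CC 85 at offsets 0–1.
U+1F69E → 4-byte form F0 9F 9A 9E at offsets 2–5.
U+0537 → 2-byte form D4 B7 at offsets 6–7.
U+0400 → 2-byte form D0 80 at offsets 8–9.
U+AD4A → 3-byte form EA B5 8A at offsets 10–12.
U+E5D04 → 4-byte form F3 A5 B4 84 at offsets 13–16.
Offset 16 falls in char 6's range; it's byte 4 of F3 A5 B4 84 = 0x84.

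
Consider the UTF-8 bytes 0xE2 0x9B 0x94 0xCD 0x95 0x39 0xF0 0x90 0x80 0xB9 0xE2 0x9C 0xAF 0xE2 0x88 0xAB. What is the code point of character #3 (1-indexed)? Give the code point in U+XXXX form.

U+0039

Offset 0: leading byte 0xE2 = 11100010 → 3-byte char #1 = E2 9B 94.
Offset 3: leading byte 0xCD = 11001101 → 2-byte char #2 = CD 95.
Offset 5: leading byte 0x39 = 00111001 → 1-byte char #3 = 39.
Leading byte 0x39 = 00111001 matches 0xxxxxxx → 1-byte sequence.
Byte 1: 0x39 = 00111001, payload 0111001 (7 bits).
Concatenate: 0111001 = 0x39 (7 bits → U+0039).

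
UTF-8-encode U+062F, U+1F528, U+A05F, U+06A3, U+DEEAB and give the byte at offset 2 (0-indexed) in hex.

U+062F → 2-byte form D8 AF at offsets 0–1.
U+1F528 → 4-byte form F0 9F 94 A8 at offsets 2–5.
Offset 2 falls in char 2's range; it's byte 1 of F0 9F 94 A8 = 0xF0.

0xF0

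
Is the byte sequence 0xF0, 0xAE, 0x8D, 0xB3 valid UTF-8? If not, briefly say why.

Leading byte 0xF0 = 11110000 → 4-byte form.
Continuation bytes 0xAE=10101110, 0x8D=10001101, 0xB3=10110011 all match 10xxxxxx.
Decoded value 0x2E373 is ≥ 0x10000 (shortest form) and not a surrogate.

valid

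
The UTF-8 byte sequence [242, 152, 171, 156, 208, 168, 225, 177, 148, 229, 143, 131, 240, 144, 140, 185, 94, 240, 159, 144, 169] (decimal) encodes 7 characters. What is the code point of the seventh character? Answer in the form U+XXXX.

U+1F429

Offset 0: leading byte 0xF2 = 11110010 → 4-byte char #1 = F2 98 AB 9C.
Offset 4: leading byte 0xD0 = 11010000 → 2-byte char #2 = D0 A8.
Offset 6: leading byte 0xE1 = 11100001 → 3-byte char #3 = E1 B1 94.
Offset 9: leading byte 0xE5 = 11100101 → 3-byte char #4 = E5 8F 83.
Offset 12: leading byte 0xF0 = 11110000 → 4-byte char #5 = F0 90 8C B9.
Offset 16: leading byte 0x5E = 01011110 → 1-byte char #6 = 5E.
Offset 17: leading byte 0xF0 = 11110000 → 4-byte char #7 = F0 9F 90 A9.
Leading byte 0xF0 = 11110000 matches 11110xxx → 4-byte sequence.
Byte 1: 0xF0 = 11110000, payload 000 (3 bits).
Byte 2: 0x9F = 10011111 (10xxxxxx ✓), payload 011111.
Byte 3: 0x90 = 10010000 (10xxxxxx ✓), payload 010000.
Byte 4: 0xA9 = 10101001 (10xxxxxx ✓), payload 101001.
Concatenate: 000011111010000101001 = 0x1F429 (21 bits → U+1F429).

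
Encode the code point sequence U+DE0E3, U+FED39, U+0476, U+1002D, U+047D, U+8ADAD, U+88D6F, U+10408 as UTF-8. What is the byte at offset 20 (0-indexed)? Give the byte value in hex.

0xF2

U+DE0E3 → 4-byte form F3 9E 83 A3 at offsets 0–3.
U+FED39 → 4-byte form F3 BE B4 B9 at offsets 4–7.
U+0476 → 2-byte form D1 B6 at offsets 8–9.
U+1002D → 4-byte form F0 90 80 AD at offsets 10–13.
U+047D → 2-byte form D1 BD at offsets 14–15.
U+8ADAD → 4-byte form F2 8A B6 AD at offsets 16–19.
U+88D6F → 4-byte form F2 88 B5 AF at offsets 20–23.
Offset 20 falls in char 7's range; it's byte 1 of F2 88 B5 AF = 0xF2.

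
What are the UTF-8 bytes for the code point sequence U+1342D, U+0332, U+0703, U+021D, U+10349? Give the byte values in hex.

U+1342D: 4-byte form → F0 93 90 AD.
U+0332: 2-byte form → CC B2.
U+0703: 2-byte form → DC 83.
U+021D: 2-byte form → C8 9D.
U+10349: 4-byte form → F0 90 8D 89.
Concatenated (14 bytes): F0 93 90 AD CC B2 DC 83 C8 9D F0 90 8D 89.

F0 93 90 AD CC B2 DC 83 C8 9D F0 90 8D 89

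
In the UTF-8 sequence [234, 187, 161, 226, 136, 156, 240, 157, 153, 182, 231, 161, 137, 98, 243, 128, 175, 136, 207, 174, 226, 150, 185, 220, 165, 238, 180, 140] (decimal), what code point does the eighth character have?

U+25B9

Offset 0: leading byte 0xEA = 11101010 → 3-byte char #1 = EA BB A1.
Offset 3: leading byte 0xE2 = 11100010 → 3-byte char #2 = E2 88 9C.
Offset 6: leading byte 0xF0 = 11110000 → 4-byte char #3 = F0 9D 99 B6.
Offset 10: leading byte 0xE7 = 11100111 → 3-byte char #4 = E7 A1 89.
Offset 13: leading byte 0x62 = 01100010 → 1-byte char #5 = 62.
Offset 14: leading byte 0xF3 = 11110011 → 4-byte char #6 = F3 80 AF 88.
Offset 18: leading byte 0xCF = 11001111 → 2-byte char #7 = CF AE.
Offset 20: leading byte 0xE2 = 11100010 → 3-byte char #8 = E2 96 B9.
Leading byte 0xE2 = 11100010 matches 1110xxxx → 3-byte sequence.
Byte 1: 0xE2 = 11100010, payload 0010 (4 bits).
Byte 2: 0x96 = 10010110 (10xxxxxx ✓), payload 010110.
Byte 3: 0xB9 = 10111001 (10xxxxxx ✓), payload 111001.
Concatenate: 0010010110111001 = 0x25B9 (16 bits → U+25B9).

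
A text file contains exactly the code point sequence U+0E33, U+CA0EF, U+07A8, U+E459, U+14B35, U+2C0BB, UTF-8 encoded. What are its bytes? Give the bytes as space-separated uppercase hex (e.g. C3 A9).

E0 B8 B3 F3 8A 83 AF DE A8 EE 91 99 F0 94 AC B5 F0 AC 82 BB

U+0E33: 3-byte form → E0 B8 B3.
U+CA0EF: 4-byte form → F3 8A 83 AF.
U+07A8: 2-byte form → DE A8.
U+E459: 3-byte form → EE 91 99.
U+14B35: 4-byte form → F0 94 AC B5.
U+2C0BB: 4-byte form → F0 AC 82 BB.
Concatenated (20 bytes): E0 B8 B3 F3 8A 83 AF DE A8 EE 91 99 F0 94 AC B5 F0 AC 82 BB.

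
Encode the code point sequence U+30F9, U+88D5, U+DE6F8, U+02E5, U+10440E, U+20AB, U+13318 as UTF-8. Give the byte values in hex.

E3 83 B9 E8 A3 95 F3 9E 9B B8 CB A5 F4 84 90 8E E2 82 AB F0 93 8C 98

U+30F9: 3-byte form → E3 83 B9.
U+88D5: 3-byte form → E8 A3 95.
U+DE6F8: 4-byte form → F3 9E 9B B8.
U+02E5: 2-byte form → CB A5.
U+10440E: 4-byte form → F4 84 90 8E.
U+20AB: 3-byte form → E2 82 AB.
U+13318: 4-byte form → F0 93 8C 98.
Concatenated (23 bytes): E3 83 B9 E8 A3 95 F3 9E 9B B8 CB A5 F4 84 90 8E E2 82 AB F0 93 8C 98.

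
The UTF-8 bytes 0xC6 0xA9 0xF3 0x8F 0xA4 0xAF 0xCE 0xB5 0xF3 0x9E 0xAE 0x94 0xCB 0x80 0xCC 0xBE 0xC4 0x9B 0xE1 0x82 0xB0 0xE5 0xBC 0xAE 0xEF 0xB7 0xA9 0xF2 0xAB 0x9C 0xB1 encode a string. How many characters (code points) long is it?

11

Byte at offset 0: 0xC6 = 11000110 → 2-byte char (#1). Advance 2.
Byte at offset 2: 0xF3 = 11110011 → 4-byte char (#2). Advance 4.
Byte at offset 6: 0xCE = 11001110 → 2-byte char (#3). Advance 2.
Byte at offset 8: 0xF3 = 11110011 → 4-byte char (#4). Advance 4.
Byte at offset 12: 0xCB = 11001011 → 2-byte char (#5). Advance 2.
Byte at offset 14: 0xCC = 11001100 → 2-byte char (#6). Advance 2.
Byte at offset 16: 0xC4 = 11000100 → 2-byte char (#7). Advance 2.
Byte at offset 18: 0xE1 = 11100001 → 3-byte char (#8). Advance 3.
Byte at offset 21: 0xE5 = 11100101 → 3-byte char (#9). Advance 3.
Byte at offset 24: 0xEF = 11101111 → 3-byte char (#10). Advance 3.
Byte at offset 27: 0xF2 = 11110010 → 4-byte char (#11). Advance 4.
Reached end at offset 31 after 11 code points.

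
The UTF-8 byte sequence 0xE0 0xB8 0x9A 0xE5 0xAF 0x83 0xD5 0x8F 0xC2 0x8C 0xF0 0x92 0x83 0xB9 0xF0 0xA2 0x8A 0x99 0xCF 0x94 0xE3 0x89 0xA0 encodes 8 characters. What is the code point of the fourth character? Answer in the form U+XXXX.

Offset 0: leading byte 0xE0 = 11100000 → 3-byte char #1 = E0 B8 9A.
Offset 3: leading byte 0xE5 = 11100101 → 3-byte char #2 = E5 AF 83.
Offset 6: leading byte 0xD5 = 11010101 → 2-byte char #3 = D5 8F.
Offset 8: leading byte 0xC2 = 11000010 → 2-byte char #4 = C2 8C.
Leading byte 0xC2 = 11000010 matches 110xxxxx → 2-byte sequence.
Byte 1: 0xC2 = 11000010, payload 00010 (5 bits).
Byte 2: 0x8C = 10001100 (10xxxxxx ✓), payload 001100.
Concatenate: 00010001100 = 0x8C (11 bits → U+008C).

U+008C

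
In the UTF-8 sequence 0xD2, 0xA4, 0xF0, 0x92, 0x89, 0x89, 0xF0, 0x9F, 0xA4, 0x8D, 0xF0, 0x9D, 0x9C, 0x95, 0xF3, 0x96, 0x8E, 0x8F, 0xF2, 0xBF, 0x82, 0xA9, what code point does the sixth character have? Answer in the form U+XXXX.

Offset 0: leading byte 0xD2 = 11010010 → 2-byte char #1 = D2 A4.
Offset 2: leading byte 0xF0 = 11110000 → 4-byte char #2 = F0 92 89 89.
Offset 6: leading byte 0xF0 = 11110000 → 4-byte char #3 = F0 9F A4 8D.
Offset 10: leading byte 0xF0 = 11110000 → 4-byte char #4 = F0 9D 9C 95.
Offset 14: leading byte 0xF3 = 11110011 → 4-byte char #5 = F3 96 8E 8F.
Offset 18: leading byte 0xF2 = 11110010 → 4-byte char #6 = F2 BF 82 A9.
Leading byte 0xF2 = 11110010 matches 11110xxx → 4-byte sequence.
Byte 1: 0xF2 = 11110010, payload 010 (3 bits).
Byte 2: 0xBF = 10111111 (10xxxxxx ✓), payload 111111.
Byte 3: 0x82 = 10000010 (10xxxxxx ✓), payload 000010.
Byte 4: 0xA9 = 10101001 (10xxxxxx ✓), payload 101001.
Concatenate: 010111111000010101001 = 0xBF0A9 (21 bits → U+BF0A9).

U+BF0A9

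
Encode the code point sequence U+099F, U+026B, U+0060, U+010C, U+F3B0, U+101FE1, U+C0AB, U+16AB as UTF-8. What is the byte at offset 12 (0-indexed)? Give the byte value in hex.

0x81

U+099F → 3-byte form E0 A6 9F at offsets 0–2.
U+026B → 2-byte form C9 AB at offsets 3–4.
U+0060 → 1-byte form 60 at offsets 5–5.
U+010C → 2-byte form C4 8C at offsets 6–7.
U+F3B0 → 3-byte form EF 8E B0 at offsets 8–10.
U+101FE1 → 4-byte form F4 81 BF A1 at offsets 11–14.
Offset 12 falls in char 6's range; it's byte 2 of F4 81 BF A1 = 0x81.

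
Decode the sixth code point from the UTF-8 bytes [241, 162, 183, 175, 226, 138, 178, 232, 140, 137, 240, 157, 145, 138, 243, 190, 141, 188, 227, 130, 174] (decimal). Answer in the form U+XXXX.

Offset 0: leading byte 0xF1 = 11110001 → 4-byte char #1 = F1 A2 B7 AF.
Offset 4: leading byte 0xE2 = 11100010 → 3-byte char #2 = E2 8A B2.
Offset 7: leading byte 0xE8 = 11101000 → 3-byte char #3 = E8 8C 89.
Offset 10: leading byte 0xF0 = 11110000 → 4-byte char #4 = F0 9D 91 8A.
Offset 14: leading byte 0xF3 = 11110011 → 4-byte char #5 = F3 BE 8D BC.
Offset 18: leading byte 0xE3 = 11100011 → 3-byte char #6 = E3 82 AE.
Leading byte 0xE3 = 11100011 matches 1110xxxx → 3-byte sequence.
Byte 1: 0xE3 = 11100011, payload 0011 (4 bits).
Byte 2: 0x82 = 10000010 (10xxxxxx ✓), payload 000010.
Byte 3: 0xAE = 10101110 (10xxxxxx ✓), payload 101110.
Concatenate: 0011000010101110 = 0x30AE (16 bits → U+30AE).

U+30AE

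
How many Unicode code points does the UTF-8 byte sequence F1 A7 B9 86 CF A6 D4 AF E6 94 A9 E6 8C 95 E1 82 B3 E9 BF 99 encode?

7

Byte at offset 0: 0xF1 = 11110001 → 4-byte char (#1). Advance 4.
Byte at offset 4: 0xCF = 11001111 → 2-byte char (#2). Advance 2.
Byte at offset 6: 0xD4 = 11010100 → 2-byte char (#3). Advance 2.
Byte at offset 8: 0xE6 = 11100110 → 3-byte char (#4). Advance 3.
Byte at offset 11: 0xE6 = 11100110 → 3-byte char (#5). Advance 3.
Byte at offset 14: 0xE1 = 11100001 → 3-byte char (#6). Advance 3.
Byte at offset 17: 0xE9 = 11101001 → 3-byte char (#7). Advance 3.
Reached end at offset 20 after 7 code points.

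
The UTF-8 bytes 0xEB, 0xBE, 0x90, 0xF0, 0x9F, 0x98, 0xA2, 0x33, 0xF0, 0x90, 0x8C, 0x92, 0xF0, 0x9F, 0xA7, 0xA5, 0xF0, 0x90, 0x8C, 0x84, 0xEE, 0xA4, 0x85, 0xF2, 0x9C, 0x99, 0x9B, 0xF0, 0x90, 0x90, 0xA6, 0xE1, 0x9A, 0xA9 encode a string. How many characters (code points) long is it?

10

Byte at offset 0: 0xEB = 11101011 → 3-byte char (#1). Advance 3.
Byte at offset 3: 0xF0 = 11110000 → 4-byte char (#2). Advance 4.
Byte at offset 7: 0x33 = 00110011 → 1-byte char (#3). Advance 1.
Byte at offset 8: 0xF0 = 11110000 → 4-byte char (#4). Advance 4.
Byte at offset 12: 0xF0 = 11110000 → 4-byte char (#5). Advance 4.
Byte at offset 16: 0xF0 = 11110000 → 4-byte char (#6). Advance 4.
Byte at offset 20: 0xEE = 11101110 → 3-byte char (#7). Advance 3.
Byte at offset 23: 0xF2 = 11110010 → 4-byte char (#8). Advance 4.
Byte at offset 27: 0xF0 = 11110000 → 4-byte char (#9). Advance 4.
Byte at offset 31: 0xE1 = 11100001 → 3-byte char (#10). Advance 3.
Reached end at offset 34 after 10 code points.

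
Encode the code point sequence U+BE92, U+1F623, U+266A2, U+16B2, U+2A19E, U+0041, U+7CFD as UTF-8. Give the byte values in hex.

U+BE92: 3-byte form → EB BA 92.
U+1F623: 4-byte form → F0 9F 98 A3.
U+266A2: 4-byte form → F0 A6 9A A2.
U+16B2: 3-byte form → E1 9A B2.
U+2A19E: 4-byte form → F0 AA 86 9E.
U+0041: 1-byte form → 41.
U+7CFD: 3-byte form → E7 B3 BD.
Concatenated (22 bytes): EB BA 92 F0 9F 98 A3 F0 A6 9A A2 E1 9A B2 F0 AA 86 9E 41 E7 B3 BD.

EB BA 92 F0 9F 98 A3 F0 A6 9A A2 E1 9A B2 F0 AA 86 9E 41 E7 B3 BD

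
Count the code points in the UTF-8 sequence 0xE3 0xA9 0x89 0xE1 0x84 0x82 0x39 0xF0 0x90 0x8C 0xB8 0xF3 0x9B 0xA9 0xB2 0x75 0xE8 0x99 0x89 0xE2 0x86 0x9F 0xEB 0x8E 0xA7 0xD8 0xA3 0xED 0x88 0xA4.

Byte at offset 0: 0xE3 = 11100011 → 3-byte char (#1). Advance 3.
Byte at offset 3: 0xE1 = 11100001 → 3-byte char (#2). Advance 3.
Byte at offset 6: 0x39 = 00111001 → 1-byte char (#3). Advance 1.
Byte at offset 7: 0xF0 = 11110000 → 4-byte char (#4). Advance 4.
Byte at offset 11: 0xF3 = 11110011 → 4-byte char (#5). Advance 4.
Byte at offset 15: 0x75 = 01110101 → 1-byte char (#6). Advance 1.
Byte at offset 16: 0xE8 = 11101000 → 3-byte char (#7). Advance 3.
Byte at offset 19: 0xE2 = 11100010 → 3-byte char (#8). Advance 3.
Byte at offset 22: 0xEB = 11101011 → 3-byte char (#9). Advance 3.
Byte at offset 25: 0xD8 = 11011000 → 2-byte char (#10). Advance 2.
Byte at offset 27: 0xED = 11101101 → 3-byte char (#11). Advance 3.
Reached end at offset 30 after 11 code points.

11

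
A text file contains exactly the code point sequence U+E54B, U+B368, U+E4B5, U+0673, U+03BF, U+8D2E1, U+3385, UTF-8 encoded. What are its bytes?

EE 95 8B EB 8D A8 EE 92 B5 D9 B3 CE BF F2 8D 8B A1 E3 8E 85

U+E54B: 3-byte form → EE 95 8B.
U+B368: 3-byte form → EB 8D A8.
U+E4B5: 3-byte form → EE 92 B5.
U+0673: 2-byte form → D9 B3.
U+03BF: 2-byte form → CE BF.
U+8D2E1: 4-byte form → F2 8D 8B A1.
U+3385: 3-byte form → E3 8E 85.
Concatenated (20 bytes): EE 95 8B EB 8D A8 EE 92 B5 D9 B3 CE BF F2 8D 8B A1 E3 8E 85.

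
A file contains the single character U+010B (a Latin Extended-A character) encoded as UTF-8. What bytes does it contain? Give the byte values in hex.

U+010B = 0x10B = 267 decimal. In range U+0080–U+07FF → 2-byte form: 110xxxxx 10xxxxxx.
Binary (11 bits): 00100001011.
Split 5+6: 00100 | 001011.
Byte 1: 11000100 = 0xC4.
Byte 2: 10001011 = 0x8B.

C4 8B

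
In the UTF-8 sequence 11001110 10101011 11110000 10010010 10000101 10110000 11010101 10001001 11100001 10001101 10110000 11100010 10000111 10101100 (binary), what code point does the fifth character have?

Offset 0: leading byte 0xCE = 11001110 → 2-byte char #1 = CE AB.
Offset 2: leading byte 0xF0 = 11110000 → 4-byte char #2 = F0 92 85 B0.
Offset 6: leading byte 0xD5 = 11010101 → 2-byte char #3 = D5 89.
Offset 8: leading byte 0xE1 = 11100001 → 3-byte char #4 = E1 8D B0.
Offset 11: leading byte 0xE2 = 11100010 → 3-byte char #5 = E2 87 AC.
Leading byte 0xE2 = 11100010 matches 1110xxxx → 3-byte sequence.
Byte 1: 0xE2 = 11100010, payload 0010 (4 bits).
Byte 2: 0x87 = 10000111 (10xxxxxx ✓), payload 000111.
Byte 3: 0xAC = 10101100 (10xxxxxx ✓), payload 101100.
Concatenate: 0010000111101100 = 0x21EC (16 bits → U+21EC).

U+21EC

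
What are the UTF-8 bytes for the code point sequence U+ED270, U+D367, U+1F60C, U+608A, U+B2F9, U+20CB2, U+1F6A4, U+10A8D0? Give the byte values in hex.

F3 AD 89 B0 ED 8D A7 F0 9F 98 8C E6 82 8A EB 8B B9 F0 A0 B2 B2 F0 9F 9A A4 F4 8A A3 90

U+ED270: 4-byte form → F3 AD 89 B0.
U+D367: 3-byte form → ED 8D A7.
U+1F60C: 4-byte form → F0 9F 98 8C.
U+608A: 3-byte form → E6 82 8A.
U+B2F9: 3-byte form → EB 8B B9.
U+20CB2: 4-byte form → F0 A0 B2 B2.
U+1F6A4: 4-byte form → F0 9F 9A A4.
U+10A8D0: 4-byte form → F4 8A A3 90.
Concatenated (29 bytes): F3 AD 89 B0 ED 8D A7 F0 9F 98 8C E6 82 8A EB 8B B9 F0 A0 B2 B2 F0 9F 9A A4 F4 8A A3 90.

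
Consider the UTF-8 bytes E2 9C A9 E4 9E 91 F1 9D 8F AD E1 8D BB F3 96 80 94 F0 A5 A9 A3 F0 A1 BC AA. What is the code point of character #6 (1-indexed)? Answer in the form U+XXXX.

Offset 0: leading byte 0xE2 = 11100010 → 3-byte char #1 = E2 9C A9.
Offset 3: leading byte 0xE4 = 11100100 → 3-byte char #2 = E4 9E 91.
Offset 6: leading byte 0xF1 = 11110001 → 4-byte char #3 = F1 9D 8F AD.
Offset 10: leading byte 0xE1 = 11100001 → 3-byte char #4 = E1 8D BB.
Offset 13: leading byte 0xF3 = 11110011 → 4-byte char #5 = F3 96 80 94.
Offset 17: leading byte 0xF0 = 11110000 → 4-byte char #6 = F0 A5 A9 A3.
Leading byte 0xF0 = 11110000 matches 11110xxx → 4-byte sequence.
Byte 1: 0xF0 = 11110000, payload 000 (3 bits).
Byte 2: 0xA5 = 10100101 (10xxxxxx ✓), payload 100101.
Byte 3: 0xA9 = 10101001 (10xxxxxx ✓), payload 101001.
Byte 4: 0xA3 = 10100011 (10xxxxxx ✓), payload 100011.
Concatenate: 000100101101001100011 = 0x25A63 (21 bits → U+25A63).

U+25A63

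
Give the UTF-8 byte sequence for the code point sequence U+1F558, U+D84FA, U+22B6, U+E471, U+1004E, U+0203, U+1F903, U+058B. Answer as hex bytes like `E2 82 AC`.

F0 9F 95 98 F3 98 93 BA E2 8A B6 EE 91 B1 F0 90 81 8E C8 83 F0 9F A4 83 D6 8B

U+1F558: 4-byte form → F0 9F 95 98.
U+D84FA: 4-byte form → F3 98 93 BA.
U+22B6: 3-byte form → E2 8A B6.
U+E471: 3-byte form → EE 91 B1.
U+1004E: 4-byte form → F0 90 81 8E.
U+0203: 2-byte form → C8 83.
U+1F903: 4-byte form → F0 9F A4 83.
U+058B: 2-byte form → D6 8B.
Concatenated (26 bytes): F0 9F 95 98 F3 98 93 BA E2 8A B6 EE 91 B1 F0 90 81 8E C8 83 F0 9F A4 83 D6 8B.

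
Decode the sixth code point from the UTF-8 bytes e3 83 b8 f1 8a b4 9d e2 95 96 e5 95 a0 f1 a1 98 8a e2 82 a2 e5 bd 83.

Offset 0: leading byte 0xE3 = 11100011 → 3-byte char #1 = E3 83 B8.
Offset 3: leading byte 0xF1 = 11110001 → 4-byte char #2 = F1 8A B4 9D.
Offset 7: leading byte 0xE2 = 11100010 → 3-byte char #3 = E2 95 96.
Offset 10: leading byte 0xE5 = 11100101 → 3-byte char #4 = E5 95 A0.
Offset 13: leading byte 0xF1 = 11110001 → 4-byte char #5 = F1 A1 98 8A.
Offset 17: leading byte 0xE2 = 11100010 → 3-byte char #6 = E2 82 A2.
Leading byte 0xE2 = 11100010 matches 1110xxxx → 3-byte sequence.
Byte 1: 0xE2 = 11100010, payload 0010 (4 bits).
Byte 2: 0x82 = 10000010 (10xxxxxx ✓), payload 000010.
Byte 3: 0xA2 = 10100010 (10xxxxxx ✓), payload 100010.
Concatenate: 0010000010100010 = 0x20A2 (16 bits → U+20A2).

U+20A2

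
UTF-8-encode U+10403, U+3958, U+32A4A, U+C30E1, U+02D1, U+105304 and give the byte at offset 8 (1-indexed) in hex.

1-indexed offset 8 is 0-indexed offset 7.
U+10403 → 4-byte form F0 90 90 83 at offsets 0–3.
U+3958 → 3-byte form E3 A5 98 at offsets 4–6.
U+32A4A → 4-byte form F0 B2 A9 8A at offsets 7–10.
Offset 7 falls in char 3's range; it's byte 1 of F0 B2 A9 8A = 0xF0.

0xF0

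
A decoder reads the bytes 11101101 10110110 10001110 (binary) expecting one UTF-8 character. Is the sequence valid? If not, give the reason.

invalid (encodes a surrogate (U+D800–U+DFFF))

Structurally a 3-byte sequence; payload = 0xDD8E.
But 0xDD8E is in U+D800–U+DFFF, the surrogate range. Surrogates are not Unicode scalar values and are forbidden in UTF-8.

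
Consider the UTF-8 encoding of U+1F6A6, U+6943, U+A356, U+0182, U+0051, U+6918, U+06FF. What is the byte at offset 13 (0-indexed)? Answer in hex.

U+1F6A6 → 4-byte form F0 9F 9A A6 at offsets 0–3.
U+6943 → 3-byte form E6 A5 83 at offsets 4–6.
U+A356 → 3-byte form EA 8D 96 at offsets 7–9.
U+0182 → 2-byte form C6 82 at offsets 10–11.
U+0051 → 1-byte form 51 at offsets 12–12.
U+6918 → 3-byte form E6 A4 98 at offsets 13–15.
Offset 13 falls in char 6's range; it's byte 1 of E6 A4 98 = 0xE6.

0xE6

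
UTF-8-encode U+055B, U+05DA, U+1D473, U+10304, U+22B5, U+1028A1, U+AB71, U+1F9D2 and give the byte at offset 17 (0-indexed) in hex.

0xA2

U+055B → 2-byte form D5 9B at offsets 0–1.
U+05DA → 2-byte form D7 9A at offsets 2–3.
U+1D473 → 4-byte form F0 9D 91 B3 at offsets 4–7.
U+10304 → 4-byte form F0 90 8C 84 at offsets 8–11.
U+22B5 → 3-byte form E2 8A B5 at offsets 12–14.
U+1028A1 → 4-byte form F4 82 A2 A1 at offsets 15–18.
Offset 17 falls in char 6's range; it's byte 3 of F4 82 A2 A1 = 0xA2.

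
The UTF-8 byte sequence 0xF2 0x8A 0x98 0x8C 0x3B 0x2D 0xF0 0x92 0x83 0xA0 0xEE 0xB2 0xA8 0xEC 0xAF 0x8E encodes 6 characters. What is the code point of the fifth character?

U+ECA8

Offset 0: leading byte 0xF2 = 11110010 → 4-byte char #1 = F2 8A 98 8C.
Offset 4: leading byte 0x3B = 00111011 → 1-byte char #2 = 3B.
Offset 5: leading byte 0x2D = 00101101 → 1-byte char #3 = 2D.
Offset 6: leading byte 0xF0 = 11110000 → 4-byte char #4 = F0 92 83 A0.
Offset 10: leading byte 0xEE = 11101110 → 3-byte char #5 = EE B2 A8.
Leading byte 0xEE = 11101110 matches 1110xxxx → 3-byte sequence.
Byte 1: 0xEE = 11101110, payload 1110 (4 bits).
Byte 2: 0xB2 = 10110010 (10xxxxxx ✓), payload 110010.
Byte 3: 0xA8 = 10101000 (10xxxxxx ✓), payload 101000.
Concatenate: 1110110010101000 = 0xECA8 (16 bits → U+ECA8).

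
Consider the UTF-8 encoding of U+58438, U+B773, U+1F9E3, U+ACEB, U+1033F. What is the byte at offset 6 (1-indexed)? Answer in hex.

0x9D

1-indexed offset 6 is 0-indexed offset 5.
U+58438 → 4-byte form F1 98 90 B8 at offsets 0–3.
U+B773 → 3-byte form EB 9D B3 at offsets 4–6.
Offset 5 falls in char 2's range; it's byte 2 of EB 9D B3 = 0x9D.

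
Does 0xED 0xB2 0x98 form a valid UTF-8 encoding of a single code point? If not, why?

Structurally a 3-byte sequence; payload = 0xDC98.
But 0xDC98 is in U+D800–U+DFFF, the surrogate range. Surrogates are not Unicode scalar values and are forbidden in UTF-8.

invalid (encodes a surrogate (U+D800–U+DFFF))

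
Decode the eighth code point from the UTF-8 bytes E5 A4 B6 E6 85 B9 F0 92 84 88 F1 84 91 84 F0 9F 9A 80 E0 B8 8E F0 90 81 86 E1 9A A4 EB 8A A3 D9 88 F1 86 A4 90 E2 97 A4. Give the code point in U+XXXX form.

U+16A4

Offset 0: leading byte 0xE5 = 11100101 → 3-byte char #1 = E5 A4 B6.
Offset 3: leading byte 0xE6 = 11100110 → 3-byte char #2 = E6 85 B9.
Offset 6: leading byte 0xF0 = 11110000 → 4-byte char #3 = F0 92 84 88.
Offset 10: leading byte 0xF1 = 11110001 → 4-byte char #4 = F1 84 91 84.
Offset 14: leading byte 0xF0 = 11110000 → 4-byte char #5 = F0 9F 9A 80.
Offset 18: leading byte 0xE0 = 11100000 → 3-byte char #6 = E0 B8 8E.
Offset 21: leading byte 0xF0 = 11110000 → 4-byte char #7 = F0 90 81 86.
Offset 25: leading byte 0xE1 = 11100001 → 3-byte char #8 = E1 9A A4.
Leading byte 0xE1 = 11100001 matches 1110xxxx → 3-byte sequence.
Byte 1: 0xE1 = 11100001, payload 0001 (4 bits).
Byte 2: 0x9A = 10011010 (10xxxxxx ✓), payload 011010.
Byte 3: 0xA4 = 10100100 (10xxxxxx ✓), payload 100100.
Concatenate: 0001011010100100 = 0x16A4 (16 bits → U+16A4).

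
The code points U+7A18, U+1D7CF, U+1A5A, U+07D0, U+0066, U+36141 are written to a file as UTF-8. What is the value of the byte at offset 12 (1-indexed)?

1-indexed offset 12 is 0-indexed offset 11.
U+7A18 → 3-byte form E7 A8 98 at offsets 0–2.
U+1D7CF → 4-byte form F0 9D 9F 8F at offsets 3–6.
U+1A5A → 3-byte form E1 A9 9A at offsets 7–9.
U+07D0 → 2-byte form DF 90 at offsets 10–11.
Offset 11 falls in char 4's range; it's byte 2 of DF 90 = 0x90.

0x90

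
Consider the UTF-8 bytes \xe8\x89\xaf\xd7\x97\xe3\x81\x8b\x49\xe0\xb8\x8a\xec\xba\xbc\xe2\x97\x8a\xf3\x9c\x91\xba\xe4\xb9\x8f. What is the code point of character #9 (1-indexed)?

Offset 0: leading byte 0xE8 = 11101000 → 3-byte char #1 = E8 89 AF.
Offset 3: leading byte 0xD7 = 11010111 → 2-byte char #2 = D7 97.
Offset 5: leading byte 0xE3 = 11100011 → 3-byte char #3 = E3 81 8B.
Offset 8: leading byte 0x49 = 01001001 → 1-byte char #4 = 49.
Offset 9: leading byte 0xE0 = 11100000 → 3-byte char #5 = E0 B8 8A.
Offset 12: leading byte 0xEC = 11101100 → 3-byte char #6 = EC BA BC.
Offset 15: leading byte 0xE2 = 11100010 → 3-byte char #7 = E2 97 8A.
Offset 18: leading byte 0xF3 = 11110011 → 4-byte char #8 = F3 9C 91 BA.
Offset 22: leading byte 0xE4 = 11100100 → 3-byte char #9 = E4 B9 8F.
Leading byte 0xE4 = 11100100 matches 1110xxxx → 3-byte sequence.
Byte 1: 0xE4 = 11100100, payload 0100 (4 bits).
Byte 2: 0xB9 = 10111001 (10xxxxxx ✓), payload 111001.
Byte 3: 0x8F = 10001111 (10xxxxxx ✓), payload 001111.
Concatenate: 0100111001001111 = 0x4E4F (16 bits → U+4E4F).

U+4E4F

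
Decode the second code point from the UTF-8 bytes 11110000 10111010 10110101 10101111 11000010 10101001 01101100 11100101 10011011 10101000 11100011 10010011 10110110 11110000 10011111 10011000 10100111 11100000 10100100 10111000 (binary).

Offset 0: leading byte 0xF0 = 11110000 → 4-byte char #1 = F0 BA B5 AF.
Offset 4: leading byte 0xC2 = 11000010 → 2-byte char #2 = C2 A9.
Leading byte 0xC2 = 11000010 matches 110xxxxx → 2-byte sequence.
Byte 1: 0xC2 = 11000010, payload 00010 (5 bits).
Byte 2: 0xA9 = 10101001 (10xxxxxx ✓), payload 101001.
Concatenate: 00010101001 = 0xA9 (11 bits → U+00A9).

U+00A9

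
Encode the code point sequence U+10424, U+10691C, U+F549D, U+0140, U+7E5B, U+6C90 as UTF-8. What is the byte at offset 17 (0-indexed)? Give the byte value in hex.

U+10424 → 4-byte form F0 90 90 A4 at offsets 0–3.
U+10691C → 4-byte form F4 86 A4 9C at offsets 4–7.
U+F549D → 4-byte form F3 B5 92 9D at offsets 8–11.
U+0140 → 2-byte form C5 80 at offsets 12–13.
U+7E5B → 3-byte form E7 B9 9B at offsets 14–16.
U+6C90 → 3-byte form E6 B2 90 at offsets 17–19.
Offset 17 falls in char 6's range; it's byte 1 of E6 B2 90 = 0xE6.

0xE6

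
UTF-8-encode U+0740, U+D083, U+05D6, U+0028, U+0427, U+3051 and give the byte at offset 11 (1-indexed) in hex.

1-indexed offset 11 is 0-indexed offset 10.
U+0740 → 2-byte form DD 80 at offsets 0–1.
U+D083 → 3-byte form ED 82 83 at offsets 2–4.
U+05D6 → 2-byte form D7 96 at offsets 5–6.
U+0028 → 1-byte form 28 at offsets 7–7.
U+0427 → 2-byte form D0 A7 at offsets 8–9.
U+3051 → 3-byte form E3 81 91 at offsets 10–12.
Offset 10 falls in char 6's range; it's byte 1 of E3 81 91 = 0xE3.

0xE3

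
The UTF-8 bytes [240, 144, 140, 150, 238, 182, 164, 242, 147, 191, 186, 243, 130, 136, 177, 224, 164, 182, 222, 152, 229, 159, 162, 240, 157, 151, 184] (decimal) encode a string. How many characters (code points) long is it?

8

Byte at offset 0: 0xF0 = 11110000 → 4-byte char (#1). Advance 4.
Byte at offset 4: 0xEE = 11101110 → 3-byte char (#2). Advance 3.
Byte at offset 7: 0xF2 = 11110010 → 4-byte char (#3). Advance 4.
Byte at offset 11: 0xF3 = 11110011 → 4-byte char (#4). Advance 4.
Byte at offset 15: 0xE0 = 11100000 → 3-byte char (#5). Advance 3.
Byte at offset 18: 0xDE = 11011110 → 2-byte char (#6). Advance 2.
Byte at offset 20: 0xE5 = 11100101 → 3-byte char (#7). Advance 3.
Byte at offset 23: 0xF0 = 11110000 → 4-byte char (#8). Advance 4.
Reached end at offset 27 after 8 code points.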